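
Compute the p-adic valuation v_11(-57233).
v_11(-57233) = 3

v_11(n) is the largest exponent k such that 11^k divides n. Factor out: -57233 = -11^3 · 43. (Sign doesn't affect v_p.) So v_11(-57233) = 3.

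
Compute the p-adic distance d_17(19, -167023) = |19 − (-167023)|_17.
d_17(19, -167023) = 1/83521

Step 1 — x − y = 19 − (-167023) = 167042. Step 2 — v_17(167042) = 4 (factor: 167042 = (17^4 · 2); the sign does not affect v_p). Step 3 — |x − y|_17 = 17^{-4} = 1/83521.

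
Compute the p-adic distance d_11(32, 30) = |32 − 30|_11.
d_11(32, 30) = 1

Step 1 — x − y = 32 − 30 = 2. Step 2 — v_11(2) = 0 (factor: 2 = (11^0 · 2); the sign does not affect v_p). Step 3 — |x − y|_11 = 11^{0} = 1.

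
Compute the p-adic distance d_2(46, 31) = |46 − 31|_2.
d_2(46, 31) = 1

Step 1 — x − y = 46 − 31 = 15. Step 2 — v_2(15) = 0 (factor: 15 = (2^0 · 15); the sign does not affect v_p). Step 3 — |x − y|_2 = 2^{0} = 1.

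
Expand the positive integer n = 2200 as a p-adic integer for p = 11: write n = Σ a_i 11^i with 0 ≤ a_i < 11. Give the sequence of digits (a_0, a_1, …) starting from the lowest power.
(a_0, a_1, …) = (0, 2, 7, 1)

Repeated division by 11 gives the digits low-to-high: 2200 = 2·11^1 + 7·11^2 + 1·11^3. Digit sequence: (0, 2, 7, 1).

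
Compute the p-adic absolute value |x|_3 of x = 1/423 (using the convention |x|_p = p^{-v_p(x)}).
|1/423|_3 = 9

Step 1 — compute v_3(x) by factoring powers of 3 out of the numerator and denominator: v_3(1/423) = -2. Step 2 — apply |x|_p = p^{-v_p(x)} = 3^{2} = 9.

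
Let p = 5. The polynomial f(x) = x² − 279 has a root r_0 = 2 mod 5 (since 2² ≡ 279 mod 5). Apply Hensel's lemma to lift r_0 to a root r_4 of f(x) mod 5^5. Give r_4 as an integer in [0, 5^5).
r_4 = 1477 (mod 3125)

Hensel's recurrence: r_{i+1} = r_i − f(r_i)·(f′(r_i))^{-1} mod 5^{i+2}, with f′(x) = 2x. Iterate:
  r_0 = 2 (mod 5)
  r_1 = 2 (mod 25)
  r_2 = 102 (mod 125)
  r_3 = 227 (mod 625)
  r_4 = 1477 (mod 3125)
Final: r_4 = 1477, and one checks f(r_4) ≡ 0 mod 5^5.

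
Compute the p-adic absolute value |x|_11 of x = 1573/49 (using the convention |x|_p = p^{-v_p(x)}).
|1573/49|_11 = 1/121

Step 1 — compute v_11(x) by factoring powers of 11 out of the numerator and denominator: v_11(1573/49) = 2. Step 2 — apply |x|_p = p^{-v_p(x)} = 11^{-2} = 1/121.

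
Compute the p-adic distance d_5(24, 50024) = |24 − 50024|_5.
d_5(24, 50024) = 1/3125

Step 1 — x − y = 24 − 50024 = -50000. Step 2 — v_5(-50000) = 5 (factor: -50000 = −(5^5 · 16); the sign does not affect v_p). Step 3 — |x − y|_5 = 5^{-5} = 1/3125.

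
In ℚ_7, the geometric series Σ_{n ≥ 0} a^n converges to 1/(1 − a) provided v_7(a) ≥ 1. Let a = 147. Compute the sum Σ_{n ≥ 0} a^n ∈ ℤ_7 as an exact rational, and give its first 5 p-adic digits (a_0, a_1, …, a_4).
Σ a^n = 1/(1 − a) = -1/146;  first 5 digits = (1, 0, 3, 0, 2)

v_7(a) = 2 ≥ 1, so the series converges in ℤ_7 to 1/(1 − a) = 1/(1 − 147) = -1/146. Expand this rational in ℤ_7: compute digits iteratively via d_i = x_i mod 7, x_{i+1} = (x_i − d_i)/7. The first 5 digits are (1, 0, 3, 0, 2).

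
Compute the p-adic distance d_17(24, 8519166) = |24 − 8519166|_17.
d_17(24, 8519166) = 1/1419857

Step 1 — x − y = 24 − 8519166 = -8519142. Step 2 — v_17(-8519142) = 5 (factor: -8519142 = −(17^5 · 6); the sign does not affect v_p). Step 3 — |x − y|_17 = 17^{-5} = 1/1419857.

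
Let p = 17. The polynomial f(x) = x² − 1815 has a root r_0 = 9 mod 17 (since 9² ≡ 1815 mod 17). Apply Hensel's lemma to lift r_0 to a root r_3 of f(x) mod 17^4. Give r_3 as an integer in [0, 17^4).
r_3 = 55786 (mod 83521)

Hensel's recurrence: r_{i+1} = r_i − f(r_i)·(f′(r_i))^{-1} mod 17^{i+2}, with f′(x) = 2x. Iterate:
  r_0 = 9 (mod 17)
  r_1 = 9 (mod 289)
  r_2 = 1743 (mod 4913)
  r_3 = 55786 (mod 83521)
Final: r_3 = 55786, and one checks f(r_3) ≡ 0 mod 17^4.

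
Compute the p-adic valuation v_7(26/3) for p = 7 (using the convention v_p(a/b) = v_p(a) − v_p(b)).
v_7(26/3) = 0

Factor powers of 7 from the numerator and denominator of the reduced fraction: 26 = 7^0 · 26 and 3 = 7^0 · 3. Apply v_p(a/b) = v_p(a) − v_p(b): v_7(26/3) = 0 − 0 = 0.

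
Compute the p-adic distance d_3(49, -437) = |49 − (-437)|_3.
d_3(49, -437) = 1/243

Step 1 — x − y = 49 − (-437) = 486. Step 2 — v_3(486) = 5 (factor: 486 = (3^5 · 2); the sign does not affect v_p). Step 3 — |x − y|_3 = 3^{-5} = 1/243.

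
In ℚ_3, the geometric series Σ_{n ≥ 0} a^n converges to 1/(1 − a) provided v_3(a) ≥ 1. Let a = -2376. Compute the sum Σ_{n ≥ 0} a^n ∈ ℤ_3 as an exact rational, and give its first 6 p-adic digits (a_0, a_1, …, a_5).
Σ a^n = 1/(1 − a) = 1/2377;  first 6 digits = (1, 0, 0, 2, 0, 2)

v_3(a) = 3 ≥ 1, so the series converges in ℤ_3 to 1/(1 − a) = 1/(1 − (-2376)) = 1/2377. Expand this rational in ℤ_3: compute digits iteratively via d_i = x_i mod 3, x_{i+1} = (x_i − d_i)/3. The first 6 digits are (1, 0, 0, 2, 0, 2).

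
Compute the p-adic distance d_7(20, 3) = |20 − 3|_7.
d_7(20, 3) = 1

Step 1 — x − y = 20 − 3 = 17. Step 2 — v_7(17) = 0 (factor: 17 = (7^0 · 17); the sign does not affect v_p). Step 3 — |x − y|_7 = 7^{0} = 1.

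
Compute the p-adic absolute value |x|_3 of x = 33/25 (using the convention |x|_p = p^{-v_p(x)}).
|33/25|_3 = 1/3

Step 1 — compute v_3(x) by factoring powers of 3 out of the numerator and denominator: v_3(33/25) = 1. Step 2 — apply |x|_p = p^{-v_p(x)} = 3^{-1} = 1/3.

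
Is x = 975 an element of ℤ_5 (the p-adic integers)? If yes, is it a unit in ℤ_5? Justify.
x ∈ ℤ_5 but not a unit; v_5(x) = 2 > 0

ℤ_5 = {x ∈ ℚ_5 : v_5(x) ≥ 0} and ℤ_5^× = {x ∈ ℤ_5 : v_5(x) = 0}. Here v_5(975) = v_5(num) − v_5(den) = 2; compare against these criteria.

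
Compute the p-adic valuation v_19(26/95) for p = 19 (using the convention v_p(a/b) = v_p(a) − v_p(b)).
v_19(26/95) = -1

Factor powers of 19 from the numerator and denominator of the reduced fraction: 26 = 19^0 · 26 and 95 = 19^1 · 5. Apply v_p(a/b) = v_p(a) − v_p(b): v_19(26/95) = 0 − 1 = -1.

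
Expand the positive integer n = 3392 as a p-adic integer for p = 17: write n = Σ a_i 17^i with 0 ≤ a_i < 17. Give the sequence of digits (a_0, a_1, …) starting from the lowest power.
(a_0, a_1, …) = (9, 12, 11)

Repeated division by 17 gives the digits low-to-high: 3392 = 9 + 12·17^1 + 11·17^2. Digit sequence: (9, 12, 11).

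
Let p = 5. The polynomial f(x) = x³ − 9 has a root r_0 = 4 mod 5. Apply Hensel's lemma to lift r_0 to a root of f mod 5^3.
r_2 = 69 (mod 125)

Hensel: r_{i+1} = r_i − f(r_i)/f′(r_i) mod 5^{i+2}, where f′(x) = 3x². Iterate:
  r_0 = 4 (mod 5)
  r_1 = 19 (mod 25)
  r_2 = 69 (mod 125)
Final: r = 69 with f(r) ≡ 0 mod 5^3.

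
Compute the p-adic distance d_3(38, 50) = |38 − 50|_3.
d_3(38, 50) = 1/3

Step 1 — x − y = 38 − 50 = -12. Step 2 — v_3(-12) = 1 (factor: -12 = −(3^1 · 4); the sign does not affect v_p). Step 3 — |x − y|_3 = 3^{-1} = 1/3.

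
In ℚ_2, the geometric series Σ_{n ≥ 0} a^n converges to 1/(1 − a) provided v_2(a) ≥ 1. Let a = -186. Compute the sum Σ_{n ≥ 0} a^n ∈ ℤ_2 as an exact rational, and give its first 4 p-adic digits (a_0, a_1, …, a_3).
Σ a^n = 1/(1 − a) = 1/187;  first 4 digits = (1, 1, 0, 0)

v_2(a) = 1 ≥ 1, so the series converges in ℤ_2 to 1/(1 − a) = 1/(1 − (-186)) = 1/187. Expand this rational in ℤ_2: compute digits iteratively via d_i = x_i mod 2, x_{i+1} = (x_i − d_i)/2. The first 4 digits are (1, 1, 0, 0).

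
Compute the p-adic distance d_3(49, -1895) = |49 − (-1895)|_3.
d_3(49, -1895) = 1/243

Step 1 — x − y = 49 − (-1895) = 1944. Step 2 — v_3(1944) = 5 (factor: 1944 = (3^5 · 8); the sign does not affect v_p). Step 3 — |x − y|_3 = 3^{-5} = 1/243.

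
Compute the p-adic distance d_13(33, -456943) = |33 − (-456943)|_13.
d_13(33, -456943) = 1/28561

Step 1 — x − y = 33 − (-456943) = 456976. Step 2 — v_13(456976) = 4 (factor: 456976 = (13^4 · 16); the sign does not affect v_p). Step 3 — |x − y|_13 = 13^{-4} = 1/28561.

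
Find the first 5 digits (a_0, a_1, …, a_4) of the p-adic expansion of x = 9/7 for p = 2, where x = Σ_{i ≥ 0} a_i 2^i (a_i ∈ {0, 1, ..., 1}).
(a_0, …, a_4) = (1, 1, 1, 1, 0)

v_2(9/7) = 0 (numerator and denominator both coprime to 2), so x ∈ ℤ_2^×. Compute digits iteratively via a_i = x_i mod 2, x_{i+1} = (x_i − a_i)/2, with x_0 = x:
  x_0 = 9/7;  a_0 = 1;  x_1 = (x_0 − 1)/2 = 1/7
  x_1 = 1/7;  a_1 = 1;  x_2 = (x_1 − 1)/2 = -3/7
  x_2 = -3/7;  a_2 = 1;  x_3 = (x_2 − 1)/2 = -5/7
  x_3 = -5/7;  a_3 = 1;  x_4 = (x_3 − 1)/2 = -6/7
  x_4 = -6/7;  a_4 = 0;  x_5 = (x_4 − 0)/2 = -3/7
Digits: (1, 1, 1, 1, 0).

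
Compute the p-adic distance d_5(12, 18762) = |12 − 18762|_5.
d_5(12, 18762) = 1/3125

Step 1 — x − y = 12 − 18762 = -18750. Step 2 — v_5(-18750) = 5 (factor: -18750 = −(5^5 · 6); the sign does not affect v_p). Step 3 — |x − y|_5 = 5^{-5} = 1/3125.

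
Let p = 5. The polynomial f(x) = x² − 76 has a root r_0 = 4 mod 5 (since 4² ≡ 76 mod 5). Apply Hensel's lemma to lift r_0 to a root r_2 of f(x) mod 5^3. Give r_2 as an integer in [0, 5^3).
r_2 = 24 (mod 125)

Hensel's recurrence: r_{i+1} = r_i − f(r_i)·(f′(r_i))^{-1} mod 5^{i+2}, with f′(x) = 2x. Iterate:
  r_0 = 4 (mod 5)
  r_1 = 24 (mod 25)
  r_2 = 24 (mod 125)
Final: r_2 = 24, and one checks f(r_2) ≡ 0 mod 5^3.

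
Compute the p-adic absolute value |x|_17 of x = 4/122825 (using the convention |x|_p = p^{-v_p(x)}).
|4/122825|_17 = 4913

Step 1 — compute v_17(x) by factoring powers of 17 out of the numerator and denominator: v_17(4/122825) = -3. Step 2 — apply |x|_p = p^{-v_p(x)} = 17^{3} = 4913.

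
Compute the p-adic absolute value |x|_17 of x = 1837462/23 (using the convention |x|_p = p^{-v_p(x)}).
|1837462/23|_17 = 1/83521

Step 1 — compute v_17(x) by factoring powers of 17 out of the numerator and denominator: v_17(1837462/23) = 4. Step 2 — apply |x|_p = p^{-v_p(x)} = 17^{-4} = 1/83521.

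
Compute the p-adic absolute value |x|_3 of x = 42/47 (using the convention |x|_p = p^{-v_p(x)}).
|42/47|_3 = 1/3

Step 1 — compute v_3(x) by factoring powers of 3 out of the numerator and denominator: v_3(42/47) = 1. Step 2 — apply |x|_p = p^{-v_p(x)} = 3^{-1} = 1/3.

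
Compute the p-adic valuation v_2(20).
v_2(20) = 2

v_2(n) is the largest exponent k such that 2^k divides n. Factor out: 20 = 2^2 · 5. (Sign doesn't affect v_p.) So v_2(20) = 2.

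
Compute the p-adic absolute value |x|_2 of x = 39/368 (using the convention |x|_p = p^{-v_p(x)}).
|39/368|_2 = 16

Step 1 — compute v_2(x) by factoring powers of 2 out of the numerator and denominator: v_2(39/368) = -4. Step 2 — apply |x|_p = p^{-v_p(x)} = 2^{4} = 16.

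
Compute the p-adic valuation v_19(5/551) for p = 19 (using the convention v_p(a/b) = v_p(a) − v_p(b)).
v_19(5/551) = -1

Factor powers of 19 from the numerator and denominator of the reduced fraction: 5 = 19^0 · 5 and 551 = 19^1 · 29. Apply v_p(a/b) = v_p(a) − v_p(b): v_19(5/551) = 0 − 1 = -1.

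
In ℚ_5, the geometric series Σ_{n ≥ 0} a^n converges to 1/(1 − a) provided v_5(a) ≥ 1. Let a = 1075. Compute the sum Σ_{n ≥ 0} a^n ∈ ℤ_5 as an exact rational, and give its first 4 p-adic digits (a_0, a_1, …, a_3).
Σ a^n = 1/(1 − a) = -1/1074;  first 4 digits = (1, 0, 3, 3)

v_5(a) = 2 ≥ 1, so the series converges in ℤ_5 to 1/(1 − a) = 1/(1 − 1075) = -1/1074. Expand this rational in ℤ_5: compute digits iteratively via d_i = x_i mod 5, x_{i+1} = (x_i − d_i)/5. The first 4 digits are (1, 0, 3, 3).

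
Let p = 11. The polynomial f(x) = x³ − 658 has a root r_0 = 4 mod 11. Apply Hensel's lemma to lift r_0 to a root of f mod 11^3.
r_2 = 576 (mod 1331)

Hensel: r_{i+1} = r_i − f(r_i)/f′(r_i) mod 11^{i+2}, where f′(x) = 3x². Iterate:
  r_0 = 4 (mod 11)
  r_1 = 92 (mod 121)
  r_2 = 576 (mod 1331)
Final: r = 576 with f(r) ≡ 0 mod 11^3.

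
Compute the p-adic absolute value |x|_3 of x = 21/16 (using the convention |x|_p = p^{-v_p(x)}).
|21/16|_3 = 1/3

Step 1 — compute v_3(x) by factoring powers of 3 out of the numerator and denominator: v_3(21/16) = 1. Step 2 — apply |x|_p = p^{-v_p(x)} = 3^{-1} = 1/3.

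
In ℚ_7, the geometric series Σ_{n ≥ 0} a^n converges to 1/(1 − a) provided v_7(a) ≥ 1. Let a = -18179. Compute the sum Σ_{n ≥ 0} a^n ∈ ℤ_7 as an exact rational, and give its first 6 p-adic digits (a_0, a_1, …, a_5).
Σ a^n = 1/(1 − a) = 1/18180;  first 6 digits = (1, 0, 0, 3, 6, 5)

v_7(a) = 3 ≥ 1, so the series converges in ℤ_7 to 1/(1 − a) = 1/(1 − (-18179)) = 1/18180. Expand this rational in ℤ_7: compute digits iteratively via d_i = x_i mod 7, x_{i+1} = (x_i − d_i)/7. The first 6 digits are (1, 0, 0, 3, 6, 5).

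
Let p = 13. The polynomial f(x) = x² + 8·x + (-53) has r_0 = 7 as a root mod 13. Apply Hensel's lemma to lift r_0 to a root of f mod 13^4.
r_3 = 16075 (mod 28561)

Hensel: r_{i+1} = r_i − f(r_i)·(f′(r_i))^{-1} mod 13^{i+2}, f′(x) = 2x + 8. Iterate:
  r_0 = 7 (mod 13)
  r_1 = 20 (mod 169)
  r_2 = 696 (mod 2197)
  r_3 = 16075 (mod 28561)
Final: r = 16075 satisfies f(r) ≡ 0 mod 13^4.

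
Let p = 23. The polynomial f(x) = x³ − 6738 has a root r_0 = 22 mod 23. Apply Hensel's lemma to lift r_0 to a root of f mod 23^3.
r_2 = 8417 (mod 12167)

Hensel: r_{i+1} = r_i − f(r_i)/f′(r_i) mod 23^{i+2}, where f′(x) = 3x². Iterate:
  r_0 = 22 (mod 23)
  r_1 = 482 (mod 529)
  r_2 = 8417 (mod 12167)
Final: r = 8417 with f(r) ≡ 0 mod 23^3.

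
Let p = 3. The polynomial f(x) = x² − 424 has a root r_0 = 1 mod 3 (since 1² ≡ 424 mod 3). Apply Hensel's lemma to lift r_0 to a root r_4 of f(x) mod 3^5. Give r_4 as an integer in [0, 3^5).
r_4 = 172 (mod 243)

Hensel's recurrence: r_{i+1} = r_i − f(r_i)·(f′(r_i))^{-1} mod 3^{i+2}, with f′(x) = 2x. Iterate:
  r_0 = 1 (mod 3)
  r_1 = 1 (mod 9)
  r_2 = 10 (mod 27)
  r_3 = 10 (mod 81)
  r_4 = 172 (mod 243)
Final: r_4 = 172, and one checks f(r_4) ≡ 0 mod 3^5.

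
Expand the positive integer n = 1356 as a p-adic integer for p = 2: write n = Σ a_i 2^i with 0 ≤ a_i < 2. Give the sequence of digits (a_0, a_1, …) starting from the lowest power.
(a_0, a_1, …) = (0, 0, 1, 1, 0, 0, 1, 0, 1, 0, 1)

Repeated division by 2 gives the digits low-to-high: 1356 = 1·2^2 + 1·2^3 + 1·2^6 + 1·2^8 + 1·2^10. Digit sequence: (0, 0, 1, 1, 0, 0, 1, 0, 1, 0, 1).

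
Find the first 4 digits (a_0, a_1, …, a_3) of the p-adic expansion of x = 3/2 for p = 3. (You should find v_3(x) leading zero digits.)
(a_0, …, a_3) = (0, 2, 1, 1)

v_3(3/2) = 1, so a_0 = ... = a_0 = 0. Factor out: x = 3^1 · u with u = 1/2 a unit in ℤ_3. Expand u iteratively via a_{v+i} = u_i mod 3, u_{i+1} = (u_i − a_{v+i})/3:
  u_0 = 1/2;  a_1 = 2;  u_1 = (u_0 − 2)/3 = -1/2
  u_1 = -1/2;  a_2 = 1;  u_2 = (u_1 − 1)/3 = -1/2
  u_2 = -1/2;  a_3 = 1;  u_3 = (u_2 − 1)/3 = -1/2
Digits: (0, 2, 1, 1).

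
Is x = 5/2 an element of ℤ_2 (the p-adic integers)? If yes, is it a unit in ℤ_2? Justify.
x ∉ ℤ_2 (v_2(x) = -1 < 0)

ℤ_2 = {x ∈ ℚ_2 : v_2(x) ≥ 0} and ℤ_2^× = {x ∈ ℤ_2 : v_2(x) = 0}. Here v_2(5/2) = v_2(num) − v_2(den) = -1; compare against these criteria.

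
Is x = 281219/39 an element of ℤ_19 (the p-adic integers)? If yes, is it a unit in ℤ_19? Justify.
x ∈ ℤ_19 but not a unit; v_19(x) = 3 > 0

ℤ_19 = {x ∈ ℚ_19 : v_19(x) ≥ 0} and ℤ_19^× = {x ∈ ℤ_19 : v_19(x) = 0}. Here v_19(281219/39) = v_19(num) − v_19(den) = 3; compare against these criteria.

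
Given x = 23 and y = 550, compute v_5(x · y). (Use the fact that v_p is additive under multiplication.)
v_5(12650) = 2

v_p(x) = 0 (factor: 23 = 5^0 · 23); v_p(y) = 2 (factor: 550 = 5^2 · 22). Additivity: v_p(xy) = v_p(x) + v_p(y) = 0 + 2 = 2. (Direct check: xy = 12650 = 5^2 · (506).)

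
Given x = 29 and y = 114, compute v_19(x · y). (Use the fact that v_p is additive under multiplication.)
v_19(3306) = 1

v_p(x) = 0 (factor: 29 = 19^0 · 29); v_p(y) = 1 (factor: 114 = 19^1 · 6). Additivity: v_p(xy) = v_p(x) + v_p(y) = 0 + 1 = 1. (Direct check: xy = 3306 = 19^1 · (174).)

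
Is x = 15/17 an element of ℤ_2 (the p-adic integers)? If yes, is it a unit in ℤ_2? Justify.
x ∈ ℤ_2^× (unit); v_2(x) = 0

ℤ_2 = {x ∈ ℚ_2 : v_2(x) ≥ 0} and ℤ_2^× = {x ∈ ℤ_2 : v_2(x) = 0}. Here v_2(15/17) = v_2(num) − v_2(den) = 0; compare against these criteria.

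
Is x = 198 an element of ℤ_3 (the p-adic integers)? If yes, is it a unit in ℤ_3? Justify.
x ∈ ℤ_3 but not a unit; v_3(x) = 2 > 0

ℤ_3 = {x ∈ ℚ_3 : v_3(x) ≥ 0} and ℤ_3^× = {x ∈ ℤ_3 : v_3(x) = 0}. Here v_3(198) = v_3(num) − v_3(den) = 2; compare against these criteria.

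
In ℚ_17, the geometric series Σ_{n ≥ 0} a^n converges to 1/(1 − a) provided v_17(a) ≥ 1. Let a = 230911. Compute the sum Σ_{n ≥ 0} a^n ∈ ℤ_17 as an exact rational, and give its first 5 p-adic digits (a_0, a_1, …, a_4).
Σ a^n = 1/(1 − a) = -1/230910;  first 5 digits = (1, 0, 0, 13, 2)

v_17(a) = 3 ≥ 1, so the series converges in ℤ_17 to 1/(1 − a) = 1/(1 − 230911) = -1/230910. Expand this rational in ℤ_17: compute digits iteratively via d_i = x_i mod 17, x_{i+1} = (x_i − d_i)/17. The first 5 digits are (1, 0, 0, 13, 2).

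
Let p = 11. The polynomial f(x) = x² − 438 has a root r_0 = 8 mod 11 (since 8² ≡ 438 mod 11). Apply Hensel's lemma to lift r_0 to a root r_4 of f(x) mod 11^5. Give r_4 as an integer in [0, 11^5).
r_4 = 157891 (mod 161051)

Hensel's recurrence: r_{i+1} = r_i − f(r_i)·(f′(r_i))^{-1} mod 11^{i+2}, with f′(x) = 2x. Iterate:
  r_0 = 8 (mod 11)
  r_1 = 107 (mod 121)
  r_2 = 833 (mod 1331)
  r_3 = 11481 (mod 14641)
  r_4 = 157891 (mod 161051)
Final: r_4 = 157891, and one checks f(r_4) ≡ 0 mod 11^5.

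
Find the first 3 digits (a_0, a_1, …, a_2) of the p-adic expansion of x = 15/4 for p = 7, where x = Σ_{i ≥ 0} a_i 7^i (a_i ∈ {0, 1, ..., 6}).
(a_0, …, a_2) = (2, 2, 5)

v_7(15/4) = 0 (numerator and denominator both coprime to 7), so x ∈ ℤ_7^×. Compute digits iteratively via a_i = x_i mod 7, x_{i+1} = (x_i − a_i)/7, with x_0 = x:
  x_0 = 15/4;  a_0 = 2;  x_1 = (x_0 − 2)/7 = 1/4
  x_1 = 1/4;  a_1 = 2;  x_2 = (x_1 − 2)/7 = -1/4
  x_2 = -1/4;  a_2 = 5;  x_3 = (x_2 − 5)/7 = -3/4
Digits: (2, 2, 5).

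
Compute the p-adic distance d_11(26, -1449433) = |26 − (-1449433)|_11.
d_11(26, -1449433) = 1/161051

Step 1 — x − y = 26 − (-1449433) = 1449459. Step 2 — v_11(1449459) = 5 (factor: 1449459 = (11^5 · 9); the sign does not affect v_p). Step 3 — |x − y|_11 = 11^{-5} = 1/161051.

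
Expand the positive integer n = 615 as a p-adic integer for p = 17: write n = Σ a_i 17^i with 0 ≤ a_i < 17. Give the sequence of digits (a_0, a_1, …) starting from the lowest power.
(a_0, a_1, …) = (3, 2, 2)

Repeated division by 17 gives the digits low-to-high: 615 = 3 + 2·17^1 + 2·17^2. Digit sequence: (3, 2, 2).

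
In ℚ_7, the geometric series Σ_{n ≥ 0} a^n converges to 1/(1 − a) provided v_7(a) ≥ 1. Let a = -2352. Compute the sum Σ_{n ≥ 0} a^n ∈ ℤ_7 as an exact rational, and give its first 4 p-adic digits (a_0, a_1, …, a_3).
Σ a^n = 1/(1 − a) = 1/2353;  first 4 digits = (1, 0, 1, 0)

v_7(a) = 2 ≥ 1, so the series converges in ℤ_7 to 1/(1 − a) = 1/(1 − (-2352)) = 1/2353. Expand this rational in ℤ_7: compute digits iteratively via d_i = x_i mod 7, x_{i+1} = (x_i − d_i)/7. The first 4 digits are (1, 0, 1, 0).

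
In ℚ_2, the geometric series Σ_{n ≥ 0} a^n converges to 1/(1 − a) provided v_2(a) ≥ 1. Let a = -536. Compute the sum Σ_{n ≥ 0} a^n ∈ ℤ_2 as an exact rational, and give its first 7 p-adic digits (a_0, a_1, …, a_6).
Σ a^n = 1/(1 − a) = 1/537;  first 7 digits = (1, 0, 0, 1, 0, 1, 0)

v_2(a) = 3 ≥ 1, so the series converges in ℤ_2 to 1/(1 − a) = 1/(1 − (-536)) = 1/537. Expand this rational in ℤ_2: compute digits iteratively via d_i = x_i mod 2, x_{i+1} = (x_i − d_i)/2. The first 7 digits are (1, 0, 0, 1, 0, 1, 0).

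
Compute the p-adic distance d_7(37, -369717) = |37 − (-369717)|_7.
d_7(37, -369717) = 1/16807

Step 1 — x − y = 37 − (-369717) = 369754. Step 2 — v_7(369754) = 5 (factor: 369754 = (7^5 · 22); the sign does not affect v_p). Step 3 — |x − y|_7 = 7^{-5} = 1/16807.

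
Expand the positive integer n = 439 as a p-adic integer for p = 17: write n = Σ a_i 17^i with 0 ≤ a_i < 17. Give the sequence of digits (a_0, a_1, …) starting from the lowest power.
(a_0, a_1, …) = (14, 8, 1)

Repeated division by 17 gives the digits low-to-high: 439 = 14 + 8·17^1 + 1·17^2. Digit sequence: (14, 8, 1).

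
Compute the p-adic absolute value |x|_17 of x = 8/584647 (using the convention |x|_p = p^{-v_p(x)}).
|8/584647|_17 = 83521

Step 1 — compute v_17(x) by factoring powers of 17 out of the numerator and denominator: v_17(8/584647) = -4. Step 2 — apply |x|_p = p^{-v_p(x)} = 17^{4} = 83521.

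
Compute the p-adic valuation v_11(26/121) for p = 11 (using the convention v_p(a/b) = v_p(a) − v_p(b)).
v_11(26/121) = -2

Factor powers of 11 from the numerator and denominator of the reduced fraction: 26 = 11^0 · 26 and 121 = 11^2 · 1. Apply v_p(a/b) = v_p(a) − v_p(b): v_11(26/121) = 0 − 2 = -2.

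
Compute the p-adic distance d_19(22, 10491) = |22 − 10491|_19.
d_19(22, 10491) = 1/361

Step 1 — x − y = 22 − 10491 = -10469. Step 2 — v_19(-10469) = 2 (factor: -10469 = −(19^2 · 29); the sign does not affect v_p). Step 3 — |x − y|_19 = 19^{-2} = 1/361.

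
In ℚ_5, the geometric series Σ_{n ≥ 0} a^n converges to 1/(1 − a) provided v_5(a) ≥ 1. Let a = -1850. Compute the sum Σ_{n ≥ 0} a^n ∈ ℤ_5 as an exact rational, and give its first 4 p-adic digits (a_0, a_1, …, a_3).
Σ a^n = 1/(1 − a) = 1/1851;  first 4 digits = (1, 0, 1, 0)

v_5(a) = 2 ≥ 1, so the series converges in ℤ_5 to 1/(1 − a) = 1/(1 − (-1850)) = 1/1851. Expand this rational in ℤ_5: compute digits iteratively via d_i = x_i mod 5, x_{i+1} = (x_i − d_i)/5. The first 4 digits are (1, 0, 1, 0).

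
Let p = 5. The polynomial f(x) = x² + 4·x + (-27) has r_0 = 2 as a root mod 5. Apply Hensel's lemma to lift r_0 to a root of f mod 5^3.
r_2 = 32 (mod 125)

Hensel: r_{i+1} = r_i − f(r_i)·(f′(r_i))^{-1} mod 5^{i+2}, f′(x) = 2x + 4. Iterate:
  r_0 = 2 (mod 5)
  r_1 = 7 (mod 25)
  r_2 = 32 (mod 125)
Final: r = 32 satisfies f(r) ≡ 0 mod 5^3.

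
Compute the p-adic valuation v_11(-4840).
v_11(-4840) = 2

v_11(n) is the largest exponent k such that 11^k divides n. Factor out: -4840 = -11^2 · 40. (Sign doesn't affect v_p.) So v_11(-4840) = 2.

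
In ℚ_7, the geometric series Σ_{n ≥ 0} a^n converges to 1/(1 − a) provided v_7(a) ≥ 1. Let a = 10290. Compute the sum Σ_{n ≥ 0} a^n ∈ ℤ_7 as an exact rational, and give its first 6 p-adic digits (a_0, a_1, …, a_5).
Σ a^n = 1/(1 − a) = -1/10289;  first 6 digits = (1, 0, 0, 2, 4, 0)

v_7(a) = 3 ≥ 1, so the series converges in ℤ_7 to 1/(1 − a) = 1/(1 − 10290) = -1/10289. Expand this rational in ℤ_7: compute digits iteratively via d_i = x_i mod 7, x_{i+1} = (x_i − d_i)/7. The first 6 digits are (1, 0, 0, 2, 4, 0).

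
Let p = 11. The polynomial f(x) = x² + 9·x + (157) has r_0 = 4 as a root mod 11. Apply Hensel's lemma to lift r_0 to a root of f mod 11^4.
r_3 = 13985 (mod 14641)

Hensel: r_{i+1} = r_i − f(r_i)·(f′(r_i))^{-1} mod 11^{i+2}, f′(x) = 2x + 9. Iterate:
  r_0 = 4 (mod 11)
  r_1 = 70 (mod 121)
  r_2 = 675 (mod 1331)
  r_3 = 13985 (mod 14641)
Final: r = 13985 satisfies f(r) ≡ 0 mod 11^4.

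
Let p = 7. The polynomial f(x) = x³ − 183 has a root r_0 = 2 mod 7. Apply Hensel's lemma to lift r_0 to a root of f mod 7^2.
r_1 = 37 (mod 49)

Hensel: r_{i+1} = r_i − f(r_i)/f′(r_i) mod 7^{i+2}, where f′(x) = 3x². Iterate:
  r_0 = 2 (mod 7)
  r_1 = 37 (mod 49)
Final: r = 37 with f(r) ≡ 0 mod 7^2.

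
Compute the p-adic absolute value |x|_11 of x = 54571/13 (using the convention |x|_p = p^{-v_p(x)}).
|54571/13|_11 = 1/1331

Step 1 — compute v_11(x) by factoring powers of 11 out of the numerator and denominator: v_11(54571/13) = 3. Step 2 — apply |x|_p = p^{-v_p(x)} = 11^{-3} = 1/1331.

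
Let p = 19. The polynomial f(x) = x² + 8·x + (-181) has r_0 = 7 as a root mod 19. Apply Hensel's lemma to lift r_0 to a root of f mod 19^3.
r_2 = 6771 (mod 6859)

Hensel: r_{i+1} = r_i − f(r_i)·(f′(r_i))^{-1} mod 19^{i+2}, f′(x) = 2x + 8. Iterate:
  r_0 = 7 (mod 19)
  r_1 = 273 (mod 361)
  r_2 = 6771 (mod 6859)
Final: r = 6771 satisfies f(r) ≡ 0 mod 19^3.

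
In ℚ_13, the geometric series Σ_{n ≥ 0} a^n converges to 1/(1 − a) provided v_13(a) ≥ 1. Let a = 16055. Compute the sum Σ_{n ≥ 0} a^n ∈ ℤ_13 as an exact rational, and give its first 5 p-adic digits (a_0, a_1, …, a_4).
Σ a^n = 1/(1 − a) = -1/16054;  first 5 digits = (1, 0, 4, 7, 3)

v_13(a) = 2 ≥ 1, so the series converges in ℤ_13 to 1/(1 − a) = 1/(1 − 16055) = -1/16054. Expand this rational in ℤ_13: compute digits iteratively via d_i = x_i mod 13, x_{i+1} = (x_i − d_i)/13. The first 5 digits are (1, 0, 4, 7, 3).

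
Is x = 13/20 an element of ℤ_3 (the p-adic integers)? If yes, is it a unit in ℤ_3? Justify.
x ∈ ℤ_3^× (unit); v_3(x) = 0

ℤ_3 = {x ∈ ℚ_3 : v_3(x) ≥ 0} and ℤ_3^× = {x ∈ ℤ_3 : v_3(x) = 0}. Here v_3(13/20) = v_3(num) − v_3(den) = 0; compare against these criteria.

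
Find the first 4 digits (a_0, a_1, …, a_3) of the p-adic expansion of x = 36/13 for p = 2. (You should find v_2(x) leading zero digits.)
(a_0, …, a_3) = (0, 0, 1, 0)

v_2(36/13) = 2, so a_0 = ... = a_1 = 0. Factor out: x = 2^2 · u with u = 9/13 a unit in ℤ_2. Expand u iteratively via a_{v+i} = u_i mod 2, u_{i+1} = (u_i − a_{v+i})/2:
  u_0 = 9/13;  a_2 = 1;  u_1 = (u_0 − 1)/2 = -2/13
  u_1 = -2/13;  a_3 = 0;  u_2 = (u_1 − 0)/2 = -1/13
Digits: (0, 0, 1, 0).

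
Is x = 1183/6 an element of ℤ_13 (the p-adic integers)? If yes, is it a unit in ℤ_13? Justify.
x ∈ ℤ_13 but not a unit; v_13(x) = 2 > 0

ℤ_13 = {x ∈ ℚ_13 : v_13(x) ≥ 0} and ℤ_13^× = {x ∈ ℤ_13 : v_13(x) = 0}. Here v_13(1183/6) = v_13(num) − v_13(den) = 2; compare against these criteria.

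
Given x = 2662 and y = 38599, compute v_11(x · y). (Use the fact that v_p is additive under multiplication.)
v_11(102750538) = 6

v_p(x) = 3 (factor: 2662 = 11^3 · 2); v_p(y) = 3 (factor: 38599 = 11^3 · 29). Additivity: v_p(xy) = v_p(x) + v_p(y) = 3 + 3 = 6. (Direct check: xy = 102750538 = 11^6 · (58).)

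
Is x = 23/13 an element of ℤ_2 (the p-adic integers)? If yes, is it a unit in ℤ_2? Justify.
x ∈ ℤ_2^× (unit); v_2(x) = 0

ℤ_2 = {x ∈ ℚ_2 : v_2(x) ≥ 0} and ℤ_2^× = {x ∈ ℤ_2 : v_2(x) = 0}. Here v_2(23/13) = v_2(num) − v_2(den) = 0; compare against these criteria.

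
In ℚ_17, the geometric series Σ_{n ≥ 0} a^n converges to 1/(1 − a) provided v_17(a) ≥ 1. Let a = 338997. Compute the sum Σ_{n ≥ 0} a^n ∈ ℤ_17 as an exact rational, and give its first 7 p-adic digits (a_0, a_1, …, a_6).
Σ a^n = 1/(1 − a) = -1/338996;  first 7 digits = (1, 0, 0, 1, 4, 0, 1)

v_17(a) = 3 ≥ 1, so the series converges in ℤ_17 to 1/(1 − a) = 1/(1 − 338997) = -1/338996. Expand this rational in ℤ_17: compute digits iteratively via d_i = x_i mod 17, x_{i+1} = (x_i − d_i)/17. The first 7 digits are (1, 0, 0, 1, 4, 0, 1).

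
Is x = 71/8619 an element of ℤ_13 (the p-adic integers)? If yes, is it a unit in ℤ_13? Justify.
x ∉ ℤ_13 (v_13(x) = -2 < 0)

ℤ_13 = {x ∈ ℚ_13 : v_13(x) ≥ 0} and ℤ_13^× = {x ∈ ℤ_13 : v_13(x) = 0}. Here v_13(71/8619) = v_13(num) − v_13(den) = -2; compare against these criteria.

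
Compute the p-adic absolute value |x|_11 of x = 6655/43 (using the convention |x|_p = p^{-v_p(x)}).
|6655/43|_11 = 1/1331

Step 1 — compute v_11(x) by factoring powers of 11 out of the numerator and denominator: v_11(6655/43) = 3. Step 2 — apply |x|_p = p^{-v_p(x)} = 11^{-3} = 1/1331.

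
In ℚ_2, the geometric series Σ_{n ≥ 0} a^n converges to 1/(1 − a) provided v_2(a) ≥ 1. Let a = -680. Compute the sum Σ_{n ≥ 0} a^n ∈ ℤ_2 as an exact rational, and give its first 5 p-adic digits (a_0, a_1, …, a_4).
Σ a^n = 1/(1 − a) = 1/681;  first 5 digits = (1, 0, 0, 1, 1)

v_2(a) = 3 ≥ 1, so the series converges in ℤ_2 to 1/(1 − a) = 1/(1 − (-680)) = 1/681. Expand this rational in ℤ_2: compute digits iteratively via d_i = x_i mod 2, x_{i+1} = (x_i − d_i)/2. The first 5 digits are (1, 0, 0, 1, 1).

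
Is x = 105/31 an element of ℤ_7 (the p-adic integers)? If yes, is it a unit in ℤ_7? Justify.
x ∈ ℤ_7 but not a unit; v_7(x) = 1 > 0

ℤ_7 = {x ∈ ℚ_7 : v_7(x) ≥ 0} and ℤ_7^× = {x ∈ ℤ_7 : v_7(x) = 0}. Here v_7(105/31) = v_7(num) − v_7(den) = 1; compare against these criteria.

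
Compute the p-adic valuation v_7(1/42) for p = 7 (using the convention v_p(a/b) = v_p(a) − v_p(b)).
v_7(1/42) = -1

Factor powers of 7 from the numerator and denominator of the reduced fraction: 1 = 7^0 · 1 and 42 = 7^1 · 6. Apply v_p(a/b) = v_p(a) − v_p(b): v_7(1/42) = 0 − 1 = -1.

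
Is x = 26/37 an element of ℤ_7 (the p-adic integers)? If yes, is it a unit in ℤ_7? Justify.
x ∈ ℤ_7^× (unit); v_7(x) = 0

ℤ_7 = {x ∈ ℚ_7 : v_7(x) ≥ 0} and ℤ_7^× = {x ∈ ℤ_7 : v_7(x) = 0}. Here v_7(26/37) = v_7(num) − v_7(den) = 0; compare against these criteria.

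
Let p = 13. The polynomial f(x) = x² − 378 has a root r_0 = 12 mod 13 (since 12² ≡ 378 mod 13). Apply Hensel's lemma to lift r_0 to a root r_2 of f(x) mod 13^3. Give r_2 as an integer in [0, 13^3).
r_2 = 1923 (mod 2197)

Hensel's recurrence: r_{i+1} = r_i − f(r_i)·(f′(r_i))^{-1} mod 13^{i+2}, with f′(x) = 2x. Iterate:
  r_0 = 12 (mod 13)
  r_1 = 64 (mod 169)
  r_2 = 1923 (mod 2197)
Final: r_2 = 1923, and one checks f(r_2) ≡ 0 mod 13^3.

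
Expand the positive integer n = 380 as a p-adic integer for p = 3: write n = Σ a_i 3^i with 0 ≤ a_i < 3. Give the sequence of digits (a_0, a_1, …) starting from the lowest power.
(a_0, a_1, …) = (2, 0, 0, 2, 1, 1)

Repeated division by 3 gives the digits low-to-high: 380 = 2 + 2·3^3 + 1·3^4 + 1·3^5. Digit sequence: (2, 0, 0, 2, 1, 1).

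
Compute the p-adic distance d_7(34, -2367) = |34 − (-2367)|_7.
d_7(34, -2367) = 1/2401

Step 1 — x − y = 34 − (-2367) = 2401. Step 2 — v_7(2401) = 4 (factor: 2401 = (7^4 · 1); the sign does not affect v_p). Step 3 — |x − y|_7 = 7^{-4} = 1/2401.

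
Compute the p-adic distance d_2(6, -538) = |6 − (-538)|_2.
d_2(6, -538) = 1/32

Step 1 — x − y = 6 − (-538) = 544. Step 2 — v_2(544) = 5 (factor: 544 = (2^5 · 17); the sign does not affect v_p). Step 3 — |x − y|_2 = 2^{-5} = 1/32.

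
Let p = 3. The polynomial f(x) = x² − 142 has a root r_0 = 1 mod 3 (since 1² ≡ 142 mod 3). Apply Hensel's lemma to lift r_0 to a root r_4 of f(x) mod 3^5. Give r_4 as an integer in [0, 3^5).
r_4 = 40 (mod 243)

Hensel's recurrence: r_{i+1} = r_i − f(r_i)·(f′(r_i))^{-1} mod 3^{i+2}, with f′(x) = 2x. Iterate:
  r_0 = 1 (mod 3)
  r_1 = 4 (mod 9)
  r_2 = 13 (mod 27)
  r_3 = 40 (mod 81)
  r_4 = 40 (mod 243)
Final: r_4 = 40, and one checks f(r_4) ≡ 0 mod 3^5.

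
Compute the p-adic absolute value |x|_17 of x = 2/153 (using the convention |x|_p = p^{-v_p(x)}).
|2/153|_17 = 17

Step 1 — compute v_17(x) by factoring powers of 17 out of the numerator and denominator: v_17(2/153) = -1. Step 2 — apply |x|_p = p^{-v_p(x)} = 17^{1} = 17.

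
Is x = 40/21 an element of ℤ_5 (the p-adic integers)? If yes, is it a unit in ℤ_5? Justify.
x ∈ ℤ_5 but not a unit; v_5(x) = 1 > 0

ℤ_5 = {x ∈ ℚ_5 : v_5(x) ≥ 0} and ℤ_5^× = {x ∈ ℤ_5 : v_5(x) = 0}. Here v_5(40/21) = v_5(num) − v_5(den) = 1; compare against these criteria.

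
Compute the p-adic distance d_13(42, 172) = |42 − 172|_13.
d_13(42, 172) = 1/13

Step 1 — x − y = 42 − 172 = -130. Step 2 — v_13(-130) = 1 (factor: -130 = −(13^1 · 10); the sign does not affect v_p). Step 3 — |x − y|_13 = 13^{-1} = 1/13.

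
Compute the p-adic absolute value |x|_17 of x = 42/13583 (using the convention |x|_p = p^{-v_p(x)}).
|42/13583|_17 = 289

Step 1 — compute v_17(x) by factoring powers of 17 out of the numerator and denominator: v_17(42/13583) = -2. Step 2 — apply |x|_p = p^{-v_p(x)} = 17^{2} = 289.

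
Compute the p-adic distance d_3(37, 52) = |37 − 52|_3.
d_3(37, 52) = 1/3

Step 1 — x − y = 37 − 52 = -15. Step 2 — v_3(-15) = 1 (factor: -15 = −(3^1 · 5); the sign does not affect v_p). Step 3 — |x − y|_3 = 3^{-1} = 1/3.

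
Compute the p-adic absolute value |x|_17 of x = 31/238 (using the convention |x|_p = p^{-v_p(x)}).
|31/238|_17 = 17

Step 1 — compute v_17(x) by factoring powers of 17 out of the numerator and denominator: v_17(31/238) = -1. Step 2 — apply |x|_p = p^{-v_p(x)} = 17^{1} = 17.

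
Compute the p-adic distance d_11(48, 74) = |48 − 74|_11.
d_11(48, 74) = 1

Step 1 — x − y = 48 − 74 = -26. Step 2 — v_11(-26) = 0 (factor: -26 = −(11^0 · 26); the sign does not affect v_p). Step 3 — |x − y|_11 = 11^{0} = 1.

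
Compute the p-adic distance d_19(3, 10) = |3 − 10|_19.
d_19(3, 10) = 1

Step 1 — x − y = 3 − 10 = -7. Step 2 — v_19(-7) = 0 (factor: -7 = −(19^0 · 7); the sign does not affect v_p). Step 3 — |x − y|_19 = 19^{0} = 1.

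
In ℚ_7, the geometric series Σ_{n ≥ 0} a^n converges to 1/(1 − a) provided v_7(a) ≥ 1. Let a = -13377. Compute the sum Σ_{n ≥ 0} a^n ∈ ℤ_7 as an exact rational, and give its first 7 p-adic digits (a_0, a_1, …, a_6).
Σ a^n = 1/(1 − a) = 1/13378;  first 7 digits = (1, 0, 0, 3, 1, 6, 1)

v_7(a) = 3 ≥ 1, so the series converges in ℤ_7 to 1/(1 − a) = 1/(1 − (-13377)) = 1/13378. Expand this rational in ℤ_7: compute digits iteratively via d_i = x_i mod 7, x_{i+1} = (x_i − d_i)/7. The first 7 digits are (1, 0, 0, 3, 1, 6, 1).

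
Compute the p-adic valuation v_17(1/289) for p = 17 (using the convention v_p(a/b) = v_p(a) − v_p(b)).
v_17(1/289) = -2

Factor powers of 17 from the numerator and denominator of the reduced fraction: 1 = 17^0 · 1 and 289 = 17^2 · 1. Apply v_p(a/b) = v_p(a) − v_p(b): v_17(1/289) = 0 − 2 = -2.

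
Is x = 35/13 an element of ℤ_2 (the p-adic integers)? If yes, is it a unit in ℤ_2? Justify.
x ∈ ℤ_2^× (unit); v_2(x) = 0

ℤ_2 = {x ∈ ℚ_2 : v_2(x) ≥ 0} and ℤ_2^× = {x ∈ ℤ_2 : v_2(x) = 0}. Here v_2(35/13) = v_2(num) − v_2(den) = 0; compare against these criteria.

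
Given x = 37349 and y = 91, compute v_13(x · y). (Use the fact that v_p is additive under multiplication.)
v_13(3398759) = 4

v_p(x) = 3 (factor: 37349 = 13^3 · 17); v_p(y) = 1 (factor: 91 = 13^1 · 7). Additivity: v_p(xy) = v_p(x) + v_p(y) = 3 + 1 = 4. (Direct check: xy = 3398759 = 13^4 · (119).)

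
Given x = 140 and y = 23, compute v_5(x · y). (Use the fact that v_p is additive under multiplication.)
v_5(3220) = 1

v_p(x) = 1 (factor: 140 = 5^1 · 28); v_p(y) = 0 (factor: 23 = 5^0 · 23). Additivity: v_p(xy) = v_p(x) + v_p(y) = 1 + 0 = 1. (Direct check: xy = 3220 = 5^1 · (644).)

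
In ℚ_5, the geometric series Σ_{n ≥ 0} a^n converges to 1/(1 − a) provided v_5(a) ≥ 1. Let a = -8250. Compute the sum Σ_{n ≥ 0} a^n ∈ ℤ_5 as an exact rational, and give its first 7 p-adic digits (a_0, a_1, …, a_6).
Σ a^n = 1/(1 − a) = 1/8251;  first 7 digits = (1, 0, 0, 4, 1, 2, 0)

v_5(a) = 3 ≥ 1, so the series converges in ℤ_5 to 1/(1 − a) = 1/(1 − (-8250)) = 1/8251. Expand this rational in ℤ_5: compute digits iteratively via d_i = x_i mod 5, x_{i+1} = (x_i − d_i)/5. The first 7 digits are (1, 0, 0, 4, 1, 2, 0).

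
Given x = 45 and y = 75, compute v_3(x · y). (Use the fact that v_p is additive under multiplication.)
v_3(3375) = 3

v_p(x) = 2 (factor: 45 = 3^2 · 5); v_p(y) = 1 (factor: 75 = 3^1 · 25). Additivity: v_p(xy) = v_p(x) + v_p(y) = 2 + 1 = 3. (Direct check: xy = 3375 = 3^3 · (125).)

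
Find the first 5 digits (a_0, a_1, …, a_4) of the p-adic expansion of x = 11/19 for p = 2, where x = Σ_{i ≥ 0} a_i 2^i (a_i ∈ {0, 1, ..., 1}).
(a_0, …, a_4) = (1, 0, 0, 1, 0)

v_2(11/19) = 0 (numerator and denominator both coprime to 2), so x ∈ ℤ_2^×. Compute digits iteratively via a_i = x_i mod 2, x_{i+1} = (x_i − a_i)/2, with x_0 = x:
  x_0 = 11/19;  a_0 = 1;  x_1 = (x_0 − 1)/2 = -4/19
  x_1 = -4/19;  a_1 = 0;  x_2 = (x_1 − 0)/2 = -2/19
  x_2 = -2/19;  a_2 = 0;  x_3 = (x_2 − 0)/2 = -1/19
  x_3 = -1/19;  a_3 = 1;  x_4 = (x_3 − 1)/2 = -10/19
  x_4 = -10/19;  a_4 = 0;  x_5 = (x_4 − 0)/2 = -5/19
Digits: (1, 0, 0, 1, 0).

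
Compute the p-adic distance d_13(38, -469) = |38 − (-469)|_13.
d_13(38, -469) = 1/169

Step 1 — x − y = 38 − (-469) = 507. Step 2 — v_13(507) = 2 (factor: 507 = (13^2 · 3); the sign does not affect v_p). Step 3 — |x − y|_13 = 13^{-2} = 1/169.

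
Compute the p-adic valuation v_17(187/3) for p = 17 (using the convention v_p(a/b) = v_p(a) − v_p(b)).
v_17(187/3) = 1

Factor powers of 17 from the numerator and denominator of the reduced fraction: 187 = 17^1 · 11 and 3 = 17^0 · 3. Apply v_p(a/b) = v_p(a) − v_p(b): v_17(187/3) = 1 − 0 = 1.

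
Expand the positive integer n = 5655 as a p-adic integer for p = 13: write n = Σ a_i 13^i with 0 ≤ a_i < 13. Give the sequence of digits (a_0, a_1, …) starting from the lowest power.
(a_0, a_1, …) = (0, 6, 7, 2)

Repeated division by 13 gives the digits low-to-high: 5655 = 6·13^1 + 7·13^2 + 2·13^3. Digit sequence: (0, 6, 7, 2).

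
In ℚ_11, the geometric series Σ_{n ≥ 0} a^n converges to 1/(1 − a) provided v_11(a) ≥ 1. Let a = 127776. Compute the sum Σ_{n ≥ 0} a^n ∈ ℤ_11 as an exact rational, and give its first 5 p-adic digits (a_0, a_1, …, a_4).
Σ a^n = 1/(1 − a) = -1/127775;  first 5 digits = (1, 0, 0, 8, 8)

v_11(a) = 3 ≥ 1, so the series converges in ℤ_11 to 1/(1 − a) = 1/(1 − 127776) = -1/127775. Expand this rational in ℤ_11: compute digits iteratively via d_i = x_i mod 11, x_{i+1} = (x_i − d_i)/11. The first 5 digits are (1, 0, 0, 8, 8).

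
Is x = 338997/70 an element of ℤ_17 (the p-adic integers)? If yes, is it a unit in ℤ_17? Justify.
x ∈ ℤ_17 but not a unit; v_17(x) = 3 > 0

ℤ_17 = {x ∈ ℚ_17 : v_17(x) ≥ 0} and ℤ_17^× = {x ∈ ℤ_17 : v_17(x) = 0}. Here v_17(338997/70) = v_17(num) − v_17(den) = 3; compare against these criteria.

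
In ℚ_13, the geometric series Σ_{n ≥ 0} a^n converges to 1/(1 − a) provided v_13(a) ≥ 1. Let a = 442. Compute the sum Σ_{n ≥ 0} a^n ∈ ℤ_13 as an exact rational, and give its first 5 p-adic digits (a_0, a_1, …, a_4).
Σ a^n = 1/(1 − a) = -1/441;  first 5 digits = (1, 8, 1, 3, 2)

v_13(a) = 1 ≥ 1, so the series converges in ℤ_13 to 1/(1 − a) = 1/(1 − 442) = -1/441. Expand this rational in ℤ_13: compute digits iteratively via d_i = x_i mod 13, x_{i+1} = (x_i − d_i)/13. The first 5 digits are (1, 8, 1, 3, 2).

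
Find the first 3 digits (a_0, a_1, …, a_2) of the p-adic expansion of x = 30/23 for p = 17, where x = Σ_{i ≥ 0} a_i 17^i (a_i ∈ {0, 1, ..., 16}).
(a_0, …, a_2) = (5, 2, 8)

v_17(30/23) = 0 (numerator and denominator both coprime to 17), so x ∈ ℤ_17^×. Compute digits iteratively via a_i = x_i mod 17, x_{i+1} = (x_i − a_i)/17, with x_0 = x:
  x_0 = 30/23;  a_0 = 5;  x_1 = (x_0 − 5)/17 = -5/23
  x_1 = -5/23;  a_1 = 2;  x_2 = (x_1 − 2)/17 = -3/23
  x_2 = -3/23;  a_2 = 8;  x_3 = (x_2 − 8)/17 = -11/23
Digits: (5, 2, 8).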